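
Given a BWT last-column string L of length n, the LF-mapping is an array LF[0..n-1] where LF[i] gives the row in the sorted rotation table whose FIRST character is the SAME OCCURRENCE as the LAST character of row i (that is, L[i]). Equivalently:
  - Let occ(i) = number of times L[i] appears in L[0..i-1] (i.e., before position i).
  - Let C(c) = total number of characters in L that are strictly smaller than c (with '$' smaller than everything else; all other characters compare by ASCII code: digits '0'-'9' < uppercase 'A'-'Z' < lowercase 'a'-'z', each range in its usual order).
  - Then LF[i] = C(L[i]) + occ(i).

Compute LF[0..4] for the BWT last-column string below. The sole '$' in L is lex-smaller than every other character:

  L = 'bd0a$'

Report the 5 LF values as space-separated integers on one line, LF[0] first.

Answer: 3 4 1 2 0

Derivation:
Char counts: '$':1, '0':1, 'a':1, 'b':1, 'd':1
C (first-col start): C('$')=0, C('0')=1, C('a')=2, C('b')=3, C('d')=4
L[0]='b': occ=0, LF[0]=C('b')+0=3+0=3
L[1]='d': occ=0, LF[1]=C('d')+0=4+0=4
L[2]='0': occ=0, LF[2]=C('0')+0=1+0=1
L[3]='a': occ=0, LF[3]=C('a')+0=2+0=2
L[4]='$': occ=0, LF[4]=C('$')+0=0+0=0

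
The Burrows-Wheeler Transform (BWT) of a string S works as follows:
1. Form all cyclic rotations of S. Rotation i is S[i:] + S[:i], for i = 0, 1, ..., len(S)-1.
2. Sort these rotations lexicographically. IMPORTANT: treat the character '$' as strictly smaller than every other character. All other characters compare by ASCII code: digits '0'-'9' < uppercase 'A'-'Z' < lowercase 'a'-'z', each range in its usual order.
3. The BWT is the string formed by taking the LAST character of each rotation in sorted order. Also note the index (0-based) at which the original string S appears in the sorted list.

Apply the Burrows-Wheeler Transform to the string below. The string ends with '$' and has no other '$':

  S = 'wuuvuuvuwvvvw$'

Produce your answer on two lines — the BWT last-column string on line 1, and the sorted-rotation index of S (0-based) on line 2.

All 14 rotations (rotation i = S[i:]+S[:i]):
  rot[0] = wuuvuuvuwvvvw$
  rot[1] = uuvuuvuwvvvw$w
  rot[2] = uvuuvuwvvvw$wu
  rot[3] = vuuvuwvvvw$wuu
  rot[4] = uuvuwvvvw$wuuv
  rot[5] = uvuwvvvw$wuuvu
  rot[6] = vuwvvvw$wuuvuu
  rot[7] = uwvvvw$wuuvuuv
  rot[8] = wvvvw$wuuvuuvu
  rot[9] = vvvw$wuuvuuvuw
  rot[10] = vvw$wuuvuuvuwv
  rot[11] = vw$wuuvuuvuwvv
  rot[12] = w$wuuvuuvuwvvv
  rot[13] = $wuuvuuvuwvvvw
Sorted (with $ < everything):
  sorted[0] = $wuuvuuvuwvvvw  (last char: 'w')
  sorted[1] = uuvuuvuwvvvw$w  (last char: 'w')
  sorted[2] = uuvuwvvvw$wuuv  (last char: 'v')
  sorted[3] = uvuuvuwvvvw$wu  (last char: 'u')
  sorted[4] = uvuwvvvw$wuuvu  (last char: 'u')
  sorted[5] = uwvvvw$wuuvuuv  (last char: 'v')
  sorted[6] = vuuvuwvvvw$wuu  (last char: 'u')
  sorted[7] = vuwvvvw$wuuvuu  (last char: 'u')
  sorted[8] = vvvw$wuuvuuvuw  (last char: 'w')
  sorted[9] = vvw$wuuvuuvuwv  (last char: 'v')
  sorted[10] = vw$wuuvuuvuwvv  (last char: 'v')
  sorted[11] = w$wuuvuuvuwvvv  (last char: 'v')
  sorted[12] = wuuvuuvuwvvvw$  (last char: '$')
  sorted[13] = wvvvw$wuuvuuvu  (last char: 'u')
Last column: wwvuuvuuwvvv$u
Original string S is at sorted index 12

Answer: wwvuuvuuwvvv$u
12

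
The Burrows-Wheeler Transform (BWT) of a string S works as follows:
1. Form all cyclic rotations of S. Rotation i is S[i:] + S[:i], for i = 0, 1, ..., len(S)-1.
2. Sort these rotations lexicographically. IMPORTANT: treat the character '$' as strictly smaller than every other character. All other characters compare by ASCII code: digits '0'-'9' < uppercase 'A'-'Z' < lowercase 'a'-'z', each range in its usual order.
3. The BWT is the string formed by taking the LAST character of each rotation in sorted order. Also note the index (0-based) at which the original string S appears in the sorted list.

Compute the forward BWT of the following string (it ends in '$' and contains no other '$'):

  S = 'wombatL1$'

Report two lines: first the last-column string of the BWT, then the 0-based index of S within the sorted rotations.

Answer: 1Ltbmowa$
8

Derivation:
All 9 rotations (rotation i = S[i:]+S[:i]):
  rot[0] = wombatL1$
  rot[1] = ombatL1$w
  rot[2] = mbatL1$wo
  rot[3] = batL1$wom
  rot[4] = atL1$womb
  rot[5] = tL1$womba
  rot[6] = L1$wombat
  rot[7] = 1$wombatL
  rot[8] = $wombatL1
Sorted (with $ < everything):
  sorted[0] = $wombatL1  (last char: '1')
  sorted[1] = 1$wombatL  (last char: 'L')
  sorted[2] = L1$wombat  (last char: 't')
  sorted[3] = atL1$womb  (last char: 'b')
  sorted[4] = batL1$wom  (last char: 'm')
  sorted[5] = mbatL1$wo  (last char: 'o')
  sorted[6] = ombatL1$w  (last char: 'w')
  sorted[7] = tL1$womba  (last char: 'a')
  sorted[8] = wombatL1$  (last char: '$')
Last column: 1Ltbmowa$
Original string S is at sorted index 8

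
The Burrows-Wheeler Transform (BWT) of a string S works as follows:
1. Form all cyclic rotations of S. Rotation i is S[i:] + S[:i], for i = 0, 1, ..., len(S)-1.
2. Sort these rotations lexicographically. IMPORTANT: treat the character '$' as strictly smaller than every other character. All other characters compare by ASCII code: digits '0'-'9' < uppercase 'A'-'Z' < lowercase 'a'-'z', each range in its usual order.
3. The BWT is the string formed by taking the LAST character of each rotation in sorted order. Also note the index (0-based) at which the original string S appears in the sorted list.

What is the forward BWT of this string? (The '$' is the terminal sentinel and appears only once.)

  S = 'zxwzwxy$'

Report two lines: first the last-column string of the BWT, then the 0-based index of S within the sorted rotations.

Answer: yzxzwxw$
7

Derivation:
All 8 rotations (rotation i = S[i:]+S[:i]):
  rot[0] = zxwzwxy$
  rot[1] = xwzwxy$z
  rot[2] = wzwxy$zx
  rot[3] = zwxy$zxw
  rot[4] = wxy$zxwz
  rot[5] = xy$zxwzw
  rot[6] = y$zxwzwx
  rot[7] = $zxwzwxy
Sorted (with $ < everything):
  sorted[0] = $zxwzwxy  (last char: 'y')
  sorted[1] = wxy$zxwz  (last char: 'z')
  sorted[2] = wzwxy$zx  (last char: 'x')
  sorted[3] = xwzwxy$z  (last char: 'z')
  sorted[4] = xy$zxwzw  (last char: 'w')
  sorted[5] = y$zxwzwx  (last char: 'x')
  sorted[6] = zwxy$zxw  (last char: 'w')
  sorted[7] = zxwzwxy$  (last char: '$')
Last column: yzxzwxw$
Original string S is at sorted index 7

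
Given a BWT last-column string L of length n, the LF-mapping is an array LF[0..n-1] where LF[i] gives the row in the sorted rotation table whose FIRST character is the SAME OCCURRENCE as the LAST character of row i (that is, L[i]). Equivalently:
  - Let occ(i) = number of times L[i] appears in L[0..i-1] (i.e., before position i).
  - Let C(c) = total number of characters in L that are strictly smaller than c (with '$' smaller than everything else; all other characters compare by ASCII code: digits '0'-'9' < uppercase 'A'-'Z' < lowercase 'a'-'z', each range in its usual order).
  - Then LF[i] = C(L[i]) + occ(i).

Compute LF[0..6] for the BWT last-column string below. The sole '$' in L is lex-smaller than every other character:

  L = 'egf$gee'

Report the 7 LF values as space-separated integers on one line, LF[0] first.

Char counts: '$':1, 'e':3, 'f':1, 'g':2
C (first-col start): C('$')=0, C('e')=1, C('f')=4, C('g')=5
L[0]='e': occ=0, LF[0]=C('e')+0=1+0=1
L[1]='g': occ=0, LF[1]=C('g')+0=5+0=5
L[2]='f': occ=0, LF[2]=C('f')+0=4+0=4
L[3]='$': occ=0, LF[3]=C('$')+0=0+0=0
L[4]='g': occ=1, LF[4]=C('g')+1=5+1=6
L[5]='e': occ=1, LF[5]=C('e')+1=1+1=2
L[6]='e': occ=2, LF[6]=C('e')+2=1+2=3

Answer: 1 5 4 0 6 2 3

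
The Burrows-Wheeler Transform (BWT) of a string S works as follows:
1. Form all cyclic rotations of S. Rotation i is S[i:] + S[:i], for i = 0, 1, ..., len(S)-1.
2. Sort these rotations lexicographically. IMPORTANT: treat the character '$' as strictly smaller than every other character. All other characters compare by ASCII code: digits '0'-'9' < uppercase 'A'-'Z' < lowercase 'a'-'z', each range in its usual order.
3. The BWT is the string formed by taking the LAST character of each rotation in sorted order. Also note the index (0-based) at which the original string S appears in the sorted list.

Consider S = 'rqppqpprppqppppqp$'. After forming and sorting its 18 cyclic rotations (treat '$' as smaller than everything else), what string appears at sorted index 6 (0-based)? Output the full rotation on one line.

All 18 rotations (rotation i = S[i:]+S[:i]):
  rot[0] = rqppqpprppqppppqp$
  rot[1] = qppqpprppqppppqp$r
  rot[2] = ppqpprppqppppqp$rq
  rot[3] = pqpprppqppppqp$rqp
  rot[4] = qpprppqppppqp$rqpp
  rot[5] = pprppqppppqp$rqppq
  rot[6] = prppqppppqp$rqppqp
  rot[7] = rppqppppqp$rqppqpp
  rot[8] = ppqppppqp$rqppqppr
  rot[9] = pqppppqp$rqppqpprp
  rot[10] = qppppqp$rqppqpprpp
  rot[11] = ppppqp$rqppqpprppq
  rot[12] = pppqp$rqppqpprppqp
  rot[13] = ppqp$rqppqpprppqpp
  rot[14] = pqp$rqppqpprppqppp
  rot[15] = qp$rqppqpprppqpppp
  rot[16] = p$rqppqpprppqppppq
  rot[17] = $rqppqpprppqppppqp
Sorted (with $ < everything):
  sorted[0] = $rqppqpprppqppppqp
  sorted[1] = p$rqppqpprppqppppq
  sorted[2] = ppppqp$rqppqpprppq
  sorted[3] = pppqp$rqppqpprppqp
  sorted[4] = ppqp$rqppqpprppqpp
  sorted[5] = ppqppppqp$rqppqppr
  sorted[6] = ppqpprppqppppqp$rq
  sorted[7] = pprppqppppqp$rqppq
  sorted[8] = pqp$rqppqpprppqppp
  sorted[9] = pqppppqp$rqppqpprp
  sorted[10] = pqpprppqppppqp$rqp
  sorted[11] = prppqppppqp$rqppqp
  sorted[12] = qp$rqppqpprppqpppp
  sorted[13] = qppppqp$rqppqpprpp
  sorted[14] = qppqpprppqppppqp$r
  sorted[15] = qpprppqppppqp$rqpp
  sorted[16] = rppqppppqp$rqppqpp
  sorted[17] = rqppqpprppqppppqp$
sorted[6] = ppqpprppqppppqp$rq

Answer: ppqpprppqppppqp$rq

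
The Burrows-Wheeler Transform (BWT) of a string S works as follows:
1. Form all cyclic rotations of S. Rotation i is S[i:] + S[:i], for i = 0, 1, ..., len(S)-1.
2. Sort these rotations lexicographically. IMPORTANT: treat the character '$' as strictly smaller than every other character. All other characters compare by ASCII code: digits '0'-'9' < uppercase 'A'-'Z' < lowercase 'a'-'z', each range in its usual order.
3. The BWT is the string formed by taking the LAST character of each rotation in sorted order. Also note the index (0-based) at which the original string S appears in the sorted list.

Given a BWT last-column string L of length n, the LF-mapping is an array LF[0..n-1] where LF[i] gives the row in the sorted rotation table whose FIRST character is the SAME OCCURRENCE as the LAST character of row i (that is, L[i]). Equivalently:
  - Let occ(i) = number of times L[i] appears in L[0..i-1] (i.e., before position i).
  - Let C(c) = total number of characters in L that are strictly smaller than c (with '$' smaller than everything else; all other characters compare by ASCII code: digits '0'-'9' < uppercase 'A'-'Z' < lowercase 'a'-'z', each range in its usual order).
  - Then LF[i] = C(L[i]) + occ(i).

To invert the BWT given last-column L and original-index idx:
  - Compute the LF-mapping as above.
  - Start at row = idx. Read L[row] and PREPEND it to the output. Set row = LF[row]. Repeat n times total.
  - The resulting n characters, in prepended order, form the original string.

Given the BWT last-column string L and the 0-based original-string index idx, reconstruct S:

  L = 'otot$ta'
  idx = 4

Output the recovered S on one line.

Answer: tattoo$

Derivation:
LF mapping: 2 4 3 5 0 6 1
Walk LF starting at row 4, prepending L[row]:
  step 1: row=4, L[4]='$', prepend. Next row=LF[4]=0
  step 2: row=0, L[0]='o', prepend. Next row=LF[0]=2
  step 3: row=2, L[2]='o', prepend. Next row=LF[2]=3
  step 4: row=3, L[3]='t', prepend. Next row=LF[3]=5
  step 5: row=5, L[5]='t', prepend. Next row=LF[5]=6
  step 6: row=6, L[6]='a', prepend. Next row=LF[6]=1
  step 7: row=1, L[1]='t', prepend. Next row=LF[1]=4
Reversed output: tattoo$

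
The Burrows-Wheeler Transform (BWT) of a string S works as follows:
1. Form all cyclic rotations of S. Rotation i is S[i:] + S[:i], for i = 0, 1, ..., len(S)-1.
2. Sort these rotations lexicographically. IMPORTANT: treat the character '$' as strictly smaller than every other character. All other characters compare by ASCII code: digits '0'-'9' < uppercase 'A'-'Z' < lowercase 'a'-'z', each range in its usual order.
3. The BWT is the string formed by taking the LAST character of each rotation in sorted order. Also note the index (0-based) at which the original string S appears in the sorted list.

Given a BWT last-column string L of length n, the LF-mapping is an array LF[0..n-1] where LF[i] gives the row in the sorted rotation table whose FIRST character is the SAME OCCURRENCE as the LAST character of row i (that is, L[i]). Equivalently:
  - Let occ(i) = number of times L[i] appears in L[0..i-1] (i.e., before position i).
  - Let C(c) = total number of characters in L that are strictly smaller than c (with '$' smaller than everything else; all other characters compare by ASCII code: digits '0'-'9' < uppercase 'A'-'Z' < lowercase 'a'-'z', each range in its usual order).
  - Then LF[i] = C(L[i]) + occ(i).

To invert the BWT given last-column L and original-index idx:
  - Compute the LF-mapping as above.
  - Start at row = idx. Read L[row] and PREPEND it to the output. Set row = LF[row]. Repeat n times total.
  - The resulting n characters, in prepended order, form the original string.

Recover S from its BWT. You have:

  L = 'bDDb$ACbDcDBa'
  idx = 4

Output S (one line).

Answer: DADBbDbCDacb$

Derivation:
LF mapping: 9 4 5 10 0 1 3 11 6 12 7 2 8
Walk LF starting at row 4, prepending L[row]:
  step 1: row=4, L[4]='$', prepend. Next row=LF[4]=0
  step 2: row=0, L[0]='b', prepend. Next row=LF[0]=9
  step 3: row=9, L[9]='c', prepend. Next row=LF[9]=12
  step 4: row=12, L[12]='a', prepend. Next row=LF[12]=8
  step 5: row=8, L[8]='D', prepend. Next row=LF[8]=6
  step 6: row=6, L[6]='C', prepend. Next row=LF[6]=3
  step 7: row=3, L[3]='b', prepend. Next row=LF[3]=10
  step 8: row=10, L[10]='D', prepend. Next row=LF[10]=7
  step 9: row=7, L[7]='b', prepend. Next row=LF[7]=11
  step 10: row=11, L[11]='B', prepend. Next row=LF[11]=2
  step 11: row=2, L[2]='D', prepend. Next row=LF[2]=5
  step 12: row=5, L[5]='A', prepend. Next row=LF[5]=1
  step 13: row=1, L[1]='D', prepend. Next row=LF[1]=4
Reversed output: DADBbDbCDacb$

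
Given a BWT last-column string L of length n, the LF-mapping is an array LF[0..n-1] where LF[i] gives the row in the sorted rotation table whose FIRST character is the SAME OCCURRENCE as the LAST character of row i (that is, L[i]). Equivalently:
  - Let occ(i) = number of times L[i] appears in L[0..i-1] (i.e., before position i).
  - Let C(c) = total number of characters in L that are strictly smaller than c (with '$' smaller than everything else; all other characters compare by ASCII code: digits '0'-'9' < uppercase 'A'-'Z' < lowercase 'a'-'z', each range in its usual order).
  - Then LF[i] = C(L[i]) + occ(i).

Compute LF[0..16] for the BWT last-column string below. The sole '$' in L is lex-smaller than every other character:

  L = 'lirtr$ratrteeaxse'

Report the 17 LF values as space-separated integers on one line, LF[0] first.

Answer: 7 6 8 13 9 0 10 1 14 11 15 3 4 2 16 12 5

Derivation:
Char counts: '$':1, 'a':2, 'e':3, 'i':1, 'l':1, 'r':4, 's':1, 't':3, 'x':1
C (first-col start): C('$')=0, C('a')=1, C('e')=3, C('i')=6, C('l')=7, C('r')=8, C('s')=12, C('t')=13, C('x')=16
L[0]='l': occ=0, LF[0]=C('l')+0=7+0=7
L[1]='i': occ=0, LF[1]=C('i')+0=6+0=6
L[2]='r': occ=0, LF[2]=C('r')+0=8+0=8
L[3]='t': occ=0, LF[3]=C('t')+0=13+0=13
L[4]='r': occ=1, LF[4]=C('r')+1=8+1=9
L[5]='$': occ=0, LF[5]=C('$')+0=0+0=0
L[6]='r': occ=2, LF[6]=C('r')+2=8+2=10
L[7]='a': occ=0, LF[7]=C('a')+0=1+0=1
L[8]='t': occ=1, LF[8]=C('t')+1=13+1=14
L[9]='r': occ=3, LF[9]=C('r')+3=8+3=11
L[10]='t': occ=2, LF[10]=C('t')+2=13+2=15
L[11]='e': occ=0, LF[11]=C('e')+0=3+0=3
L[12]='e': occ=1, LF[12]=C('e')+1=3+1=4
L[13]='a': occ=1, LF[13]=C('a')+1=1+1=2
L[14]='x': occ=0, LF[14]=C('x')+0=16+0=16
L[15]='s': occ=0, LF[15]=C('s')+0=12+0=12
L[16]='e': occ=2, LF[16]=C('e')+2=3+2=5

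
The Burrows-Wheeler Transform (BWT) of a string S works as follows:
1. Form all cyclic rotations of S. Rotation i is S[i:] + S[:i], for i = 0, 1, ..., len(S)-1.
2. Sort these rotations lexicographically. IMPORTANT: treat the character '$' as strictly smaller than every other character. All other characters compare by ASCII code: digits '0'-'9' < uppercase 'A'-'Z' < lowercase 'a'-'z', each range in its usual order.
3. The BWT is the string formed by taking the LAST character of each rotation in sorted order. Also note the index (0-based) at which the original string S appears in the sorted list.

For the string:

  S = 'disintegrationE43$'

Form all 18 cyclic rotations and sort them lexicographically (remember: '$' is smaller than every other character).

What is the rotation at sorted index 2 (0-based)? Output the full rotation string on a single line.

Answer: 43$disintegrationE

Derivation:
All 18 rotations (rotation i = S[i:]+S[:i]):
  rot[0] = disintegrationE43$
  rot[1] = isintegrationE43$d
  rot[2] = sintegrationE43$di
  rot[3] = integrationE43$dis
  rot[4] = ntegrationE43$disi
  rot[5] = tegrationE43$disin
  rot[6] = egrationE43$disint
  rot[7] = grationE43$disinte
  rot[8] = rationE43$disinteg
  rot[9] = ationE43$disintegr
  rot[10] = tionE43$disintegra
  rot[11] = ionE43$disintegrat
  rot[12] = onE43$disintegrati
  rot[13] = nE43$disintegratio
  rot[14] = E43$disintegration
  rot[15] = 43$disintegrationE
  rot[16] = 3$disintegrationE4
  rot[17] = $disintegrationE43
Sorted (with $ < everything):
  sorted[0] = $disintegrationE43
  sorted[1] = 3$disintegrationE4
  sorted[2] = 43$disintegrationE
  sorted[3] = E43$disintegration
  sorted[4] = ationE43$disintegr
  sorted[5] = disintegrationE43$
  sorted[6] = egrationE43$disint
  sorted[7] = grationE43$disinte
  sorted[8] = integrationE43$dis
  sorted[9] = ionE43$disintegrat
  sorted[10] = isintegrationE43$d
  sorted[11] = nE43$disintegratio
  sorted[12] = ntegrationE43$disi
  sorted[13] = onE43$disintegrati
  sorted[14] = rationE43$disinteg
  sorted[15] = sintegrationE43$di
  sorted[16] = tegrationE43$disin
  sorted[17] = tionE43$disintegra
sorted[2] = 43$disintegrationE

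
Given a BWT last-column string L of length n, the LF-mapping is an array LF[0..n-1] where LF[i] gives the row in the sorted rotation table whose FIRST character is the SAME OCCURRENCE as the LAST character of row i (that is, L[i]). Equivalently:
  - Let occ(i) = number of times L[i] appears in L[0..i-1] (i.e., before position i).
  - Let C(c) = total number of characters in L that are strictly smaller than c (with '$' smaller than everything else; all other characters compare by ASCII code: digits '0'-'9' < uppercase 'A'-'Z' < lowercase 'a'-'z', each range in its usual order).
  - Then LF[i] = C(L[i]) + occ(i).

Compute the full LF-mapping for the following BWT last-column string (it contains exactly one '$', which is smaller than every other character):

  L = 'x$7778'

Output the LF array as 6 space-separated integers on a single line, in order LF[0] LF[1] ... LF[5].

Char counts: '$':1, '7':3, '8':1, 'x':1
C (first-col start): C('$')=0, C('7')=1, C('8')=4, C('x')=5
L[0]='x': occ=0, LF[0]=C('x')+0=5+0=5
L[1]='$': occ=0, LF[1]=C('$')+0=0+0=0
L[2]='7': occ=0, LF[2]=C('7')+0=1+0=1
L[3]='7': occ=1, LF[3]=C('7')+1=1+1=2
L[4]='7': occ=2, LF[4]=C('7')+2=1+2=3
L[5]='8': occ=0, LF[5]=C('8')+0=4+0=4

Answer: 5 0 1 2 3 4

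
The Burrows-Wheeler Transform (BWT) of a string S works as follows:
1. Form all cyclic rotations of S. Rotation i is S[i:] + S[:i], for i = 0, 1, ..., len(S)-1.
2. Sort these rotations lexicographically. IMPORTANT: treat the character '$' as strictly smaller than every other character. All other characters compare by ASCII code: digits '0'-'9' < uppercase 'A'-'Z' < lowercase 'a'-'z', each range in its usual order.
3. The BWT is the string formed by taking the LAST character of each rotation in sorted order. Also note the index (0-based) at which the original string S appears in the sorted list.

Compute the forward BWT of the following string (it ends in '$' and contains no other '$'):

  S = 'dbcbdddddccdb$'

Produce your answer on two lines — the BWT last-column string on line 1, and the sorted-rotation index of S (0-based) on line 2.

All 14 rotations (rotation i = S[i:]+S[:i]):
  rot[0] = dbcbdddddccdb$
  rot[1] = bcbdddddccdb$d
  rot[2] = cbdddddccdb$db
  rot[3] = bdddddccdb$dbc
  rot[4] = dddddccdb$dbcb
  rot[5] = ddddccdb$dbcbd
  rot[6] = dddccdb$dbcbdd
  rot[7] = ddccdb$dbcbddd
  rot[8] = dccdb$dbcbdddd
  rot[9] = ccdb$dbcbddddd
  rot[10] = cdb$dbcbdddddc
  rot[11] = db$dbcbdddddcc
  rot[12] = b$dbcbdddddccd
  rot[13] = $dbcbdddddccdb
Sorted (with $ < everything):
  sorted[0] = $dbcbdddddccdb  (last char: 'b')
  sorted[1] = b$dbcbdddddccd  (last char: 'd')
  sorted[2] = bcbdddddccdb$d  (last char: 'd')
  sorted[3] = bdddddccdb$dbc  (last char: 'c')
  sorted[4] = cbdddddccdb$db  (last char: 'b')
  sorted[5] = ccdb$dbcbddddd  (last char: 'd')
  sorted[6] = cdb$dbcbdddddc  (last char: 'c')
  sorted[7] = db$dbcbdddddcc  (last char: 'c')
  sorted[8] = dbcbdddddccdb$  (last char: '$')
  sorted[9] = dccdb$dbcbdddd  (last char: 'd')
  sorted[10] = ddccdb$dbcbddd  (last char: 'd')
  sorted[11] = dddccdb$dbcbdd  (last char: 'd')
  sorted[12] = ddddccdb$dbcbd  (last char: 'd')
  sorted[13] = dddddccdb$dbcb  (last char: 'b')
Last column: bddcbdcc$ddddb
Original string S is at sorted index 8

Answer: bddcbdcc$ddddb
8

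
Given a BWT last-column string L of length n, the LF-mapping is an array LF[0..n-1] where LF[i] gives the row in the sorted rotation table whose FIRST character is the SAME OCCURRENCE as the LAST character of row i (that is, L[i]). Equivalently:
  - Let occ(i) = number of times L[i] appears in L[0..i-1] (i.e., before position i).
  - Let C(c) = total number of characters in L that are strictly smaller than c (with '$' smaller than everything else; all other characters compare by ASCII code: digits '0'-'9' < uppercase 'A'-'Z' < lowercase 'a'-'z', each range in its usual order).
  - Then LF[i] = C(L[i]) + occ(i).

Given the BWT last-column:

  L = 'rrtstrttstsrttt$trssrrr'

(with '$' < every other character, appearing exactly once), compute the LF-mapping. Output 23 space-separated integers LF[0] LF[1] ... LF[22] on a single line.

Answer: 1 2 14 9 15 3 16 17 10 18 11 4 19 20 21 0 22 5 12 13 6 7 8

Derivation:
Char counts: '$':1, 'r':8, 's':5, 't':9
C (first-col start): C('$')=0, C('r')=1, C('s')=9, C('t')=14
L[0]='r': occ=0, LF[0]=C('r')+0=1+0=1
L[1]='r': occ=1, LF[1]=C('r')+1=1+1=2
L[2]='t': occ=0, LF[2]=C('t')+0=14+0=14
L[3]='s': occ=0, LF[3]=C('s')+0=9+0=9
L[4]='t': occ=1, LF[4]=C('t')+1=14+1=15
L[5]='r': occ=2, LF[5]=C('r')+2=1+2=3
L[6]='t': occ=2, LF[6]=C('t')+2=14+2=16
L[7]='t': occ=3, LF[7]=C('t')+3=14+3=17
L[8]='s': occ=1, LF[8]=C('s')+1=9+1=10
L[9]='t': occ=4, LF[9]=C('t')+4=14+4=18
L[10]='s': occ=2, LF[10]=C('s')+2=9+2=11
L[11]='r': occ=3, LF[11]=C('r')+3=1+3=4
L[12]='t': occ=5, LF[12]=C('t')+5=14+5=19
L[13]='t': occ=6, LF[13]=C('t')+6=14+6=20
L[14]='t': occ=7, LF[14]=C('t')+7=14+7=21
L[15]='$': occ=0, LF[15]=C('$')+0=0+0=0
L[16]='t': occ=8, LF[16]=C('t')+8=14+8=22
L[17]='r': occ=4, LF[17]=C('r')+4=1+4=5
L[18]='s': occ=3, LF[18]=C('s')+3=9+3=12
L[19]='s': occ=4, LF[19]=C('s')+4=9+4=13
L[20]='r': occ=5, LF[20]=C('r')+5=1+5=6
L[21]='r': occ=6, LF[21]=C('r')+6=1+6=7
L[22]='r': occ=7, LF[22]=C('r')+7=1+7=8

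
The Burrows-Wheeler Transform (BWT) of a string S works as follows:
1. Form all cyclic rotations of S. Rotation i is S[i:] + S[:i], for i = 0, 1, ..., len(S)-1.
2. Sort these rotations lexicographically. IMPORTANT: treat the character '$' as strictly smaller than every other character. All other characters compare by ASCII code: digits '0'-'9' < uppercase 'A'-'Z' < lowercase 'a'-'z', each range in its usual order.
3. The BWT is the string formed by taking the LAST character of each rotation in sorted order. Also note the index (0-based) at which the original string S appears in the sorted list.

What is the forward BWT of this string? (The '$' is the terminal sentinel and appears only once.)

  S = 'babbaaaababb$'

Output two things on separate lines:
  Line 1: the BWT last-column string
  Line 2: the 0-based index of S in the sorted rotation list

All 13 rotations (rotation i = S[i:]+S[:i]):
  rot[0] = babbaaaababb$
  rot[1] = abbaaaababb$b
  rot[2] = bbaaaababb$ba
  rot[3] = baaaababb$bab
  rot[4] = aaaababb$babb
  rot[5] = aaababb$babba
  rot[6] = aababb$babbaa
  rot[7] = ababb$babbaaa
  rot[8] = babb$babbaaaa
  rot[9] = abb$babbaaaab
  rot[10] = bb$babbaaaaba
  rot[11] = b$babbaaaabab
  rot[12] = $babbaaaababb
Sorted (with $ < everything):
  sorted[0] = $babbaaaababb  (last char: 'b')
  sorted[1] = aaaababb$babb  (last char: 'b')
  sorted[2] = aaababb$babba  (last char: 'a')
  sorted[3] = aababb$babbaa  (last char: 'a')
  sorted[4] = ababb$babbaaa  (last char: 'a')
  sorted[5] = abb$babbaaaab  (last char: 'b')
  sorted[6] = abbaaaababb$b  (last char: 'b')
  sorted[7] = b$babbaaaabab  (last char: 'b')
  sorted[8] = baaaababb$bab  (last char: 'b')
  sorted[9] = babb$babbaaaa  (last char: 'a')
  sorted[10] = babbaaaababb$  (last char: '$')
  sorted[11] = bb$babbaaaaba  (last char: 'a')
  sorted[12] = bbaaaababb$ba  (last char: 'a')
Last column: bbaaabbbba$aa
Original string S is at sorted index 10

Answer: bbaaabbbba$aa
10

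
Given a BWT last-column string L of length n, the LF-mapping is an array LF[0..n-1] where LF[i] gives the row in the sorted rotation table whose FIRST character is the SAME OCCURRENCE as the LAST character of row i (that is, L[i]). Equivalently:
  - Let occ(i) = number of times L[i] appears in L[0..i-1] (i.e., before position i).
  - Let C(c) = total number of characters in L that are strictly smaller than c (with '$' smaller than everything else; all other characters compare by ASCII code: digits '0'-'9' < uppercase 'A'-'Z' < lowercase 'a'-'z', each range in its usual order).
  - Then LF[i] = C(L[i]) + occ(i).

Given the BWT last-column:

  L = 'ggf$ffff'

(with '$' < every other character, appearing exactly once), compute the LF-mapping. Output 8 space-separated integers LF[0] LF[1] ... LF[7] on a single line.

Answer: 6 7 1 0 2 3 4 5

Derivation:
Char counts: '$':1, 'f':5, 'g':2
C (first-col start): C('$')=0, C('f')=1, C('g')=6
L[0]='g': occ=0, LF[0]=C('g')+0=6+0=6
L[1]='g': occ=1, LF[1]=C('g')+1=6+1=7
L[2]='f': occ=0, LF[2]=C('f')+0=1+0=1
L[3]='$': occ=0, LF[3]=C('$')+0=0+0=0
L[4]='f': occ=1, LF[4]=C('f')+1=1+1=2
L[5]='f': occ=2, LF[5]=C('f')+2=1+2=3
L[6]='f': occ=3, LF[6]=C('f')+3=1+3=4
L[7]='f': occ=4, LF[7]=C('f')+4=1+4=5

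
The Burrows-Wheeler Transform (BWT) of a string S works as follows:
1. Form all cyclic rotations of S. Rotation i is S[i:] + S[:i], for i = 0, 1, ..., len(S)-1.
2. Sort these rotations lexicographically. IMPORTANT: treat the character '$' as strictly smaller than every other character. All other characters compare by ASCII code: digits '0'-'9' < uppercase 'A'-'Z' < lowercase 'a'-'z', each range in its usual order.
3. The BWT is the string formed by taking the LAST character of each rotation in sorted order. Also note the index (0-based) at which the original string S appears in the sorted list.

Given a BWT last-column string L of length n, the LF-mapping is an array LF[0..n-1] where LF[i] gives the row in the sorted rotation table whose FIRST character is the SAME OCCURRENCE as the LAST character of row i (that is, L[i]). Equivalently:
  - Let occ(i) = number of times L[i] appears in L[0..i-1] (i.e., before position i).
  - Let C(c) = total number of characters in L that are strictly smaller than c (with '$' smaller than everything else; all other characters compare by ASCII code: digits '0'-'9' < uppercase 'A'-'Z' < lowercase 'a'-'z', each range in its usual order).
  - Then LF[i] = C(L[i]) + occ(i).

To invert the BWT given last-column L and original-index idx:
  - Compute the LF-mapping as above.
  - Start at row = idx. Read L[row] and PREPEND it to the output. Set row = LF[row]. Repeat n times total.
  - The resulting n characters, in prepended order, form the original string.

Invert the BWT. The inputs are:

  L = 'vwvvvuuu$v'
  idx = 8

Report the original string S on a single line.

Answer: vwuvuvuvv$

Derivation:
LF mapping: 4 9 5 6 7 1 2 3 0 8
Walk LF starting at row 8, prepending L[row]:
  step 1: row=8, L[8]='$', prepend. Next row=LF[8]=0
  step 2: row=0, L[0]='v', prepend. Next row=LF[0]=4
  step 3: row=4, L[4]='v', prepend. Next row=LF[4]=7
  step 4: row=7, L[7]='u', prepend. Next row=LF[7]=3
  step 5: row=3, L[3]='v', prepend. Next row=LF[3]=6
  step 6: row=6, L[6]='u', prepend. Next row=LF[6]=2
  step 7: row=2, L[2]='v', prepend. Next row=LF[2]=5
  step 8: row=5, L[5]='u', prepend. Next row=LF[5]=1
  step 9: row=1, L[1]='w', prepend. Next row=LF[1]=9
  step 10: row=9, L[9]='v', prepend. Next row=LF[9]=8
Reversed output: vwuvuvuvv$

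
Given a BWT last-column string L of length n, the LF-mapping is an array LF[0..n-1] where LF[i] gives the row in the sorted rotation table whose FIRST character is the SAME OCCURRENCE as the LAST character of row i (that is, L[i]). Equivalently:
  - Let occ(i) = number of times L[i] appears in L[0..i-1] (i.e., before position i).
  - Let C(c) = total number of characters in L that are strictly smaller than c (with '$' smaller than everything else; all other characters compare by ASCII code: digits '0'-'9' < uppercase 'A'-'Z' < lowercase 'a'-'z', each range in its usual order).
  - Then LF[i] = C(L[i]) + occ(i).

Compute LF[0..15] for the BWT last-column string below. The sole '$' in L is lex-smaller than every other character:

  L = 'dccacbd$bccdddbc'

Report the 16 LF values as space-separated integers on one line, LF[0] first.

Answer: 11 5 6 1 7 2 12 0 3 8 9 13 14 15 4 10

Derivation:
Char counts: '$':1, 'a':1, 'b':3, 'c':6, 'd':5
C (first-col start): C('$')=0, C('a')=1, C('b')=2, C('c')=5, C('d')=11
L[0]='d': occ=0, LF[0]=C('d')+0=11+0=11
L[1]='c': occ=0, LF[1]=C('c')+0=5+0=5
L[2]='c': occ=1, LF[2]=C('c')+1=5+1=6
L[3]='a': occ=0, LF[3]=C('a')+0=1+0=1
L[4]='c': occ=2, LF[4]=C('c')+2=5+2=7
L[5]='b': occ=0, LF[5]=C('b')+0=2+0=2
L[6]='d': occ=1, LF[6]=C('d')+1=11+1=12
L[7]='$': occ=0, LF[7]=C('$')+0=0+0=0
L[8]='b': occ=1, LF[8]=C('b')+1=2+1=3
L[9]='c': occ=3, LF[9]=C('c')+3=5+3=8
L[10]='c': occ=4, LF[10]=C('c')+4=5+4=9
L[11]='d': occ=2, LF[11]=C('d')+2=11+2=13
L[12]='d': occ=3, LF[12]=C('d')+3=11+3=14
L[13]='d': occ=4, LF[13]=C('d')+4=11+4=15
L[14]='b': occ=2, LF[14]=C('b')+2=2+2=4
L[15]='c': occ=5, LF[15]=C('c')+5=5+5=10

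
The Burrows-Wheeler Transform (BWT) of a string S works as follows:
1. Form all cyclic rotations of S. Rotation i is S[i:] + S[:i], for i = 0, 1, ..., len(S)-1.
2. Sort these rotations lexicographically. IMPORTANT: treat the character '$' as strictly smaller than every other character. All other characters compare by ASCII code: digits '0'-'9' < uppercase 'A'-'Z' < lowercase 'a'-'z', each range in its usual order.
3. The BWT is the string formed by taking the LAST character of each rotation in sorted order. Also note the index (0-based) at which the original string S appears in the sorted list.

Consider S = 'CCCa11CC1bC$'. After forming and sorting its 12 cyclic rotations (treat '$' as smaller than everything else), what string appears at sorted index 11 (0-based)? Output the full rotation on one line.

Answer: bC$CCCa11CC1

Derivation:
All 12 rotations (rotation i = S[i:]+S[:i]):
  rot[0] = CCCa11CC1bC$
  rot[1] = CCa11CC1bC$C
  rot[2] = Ca11CC1bC$CC
  rot[3] = a11CC1bC$CCC
  rot[4] = 11CC1bC$CCCa
  rot[5] = 1CC1bC$CCCa1
  rot[6] = CC1bC$CCCa11
  rot[7] = C1bC$CCCa11C
  rot[8] = 1bC$CCCa11CC
  rot[9] = bC$CCCa11CC1
  rot[10] = C$CCCa11CC1b
  rot[11] = $CCCa11CC1bC
Sorted (with $ < everything):
  sorted[0] = $CCCa11CC1bC
  sorted[1] = 11CC1bC$CCCa
  sorted[2] = 1CC1bC$CCCa1
  sorted[3] = 1bC$CCCa11CC
  sorted[4] = C$CCCa11CC1b
  sorted[5] = C1bC$CCCa11C
  sorted[6] = CC1bC$CCCa11
  sorted[7] = CCCa11CC1bC$
  sorted[8] = CCa11CC1bC$C
  sorted[9] = Ca11CC1bC$CC
  sorted[10] = a11CC1bC$CCC
  sorted[11] = bC$CCCa11CC1
sorted[11] = bC$CCCa11CC1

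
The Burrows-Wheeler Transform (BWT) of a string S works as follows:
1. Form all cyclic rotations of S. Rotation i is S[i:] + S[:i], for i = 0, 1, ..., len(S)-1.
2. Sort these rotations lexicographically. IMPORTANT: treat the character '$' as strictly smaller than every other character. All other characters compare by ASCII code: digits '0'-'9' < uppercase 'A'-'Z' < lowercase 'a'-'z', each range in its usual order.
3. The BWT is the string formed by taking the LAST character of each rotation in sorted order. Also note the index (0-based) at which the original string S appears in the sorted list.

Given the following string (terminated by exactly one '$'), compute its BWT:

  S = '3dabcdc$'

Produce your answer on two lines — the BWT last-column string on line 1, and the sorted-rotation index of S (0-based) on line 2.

All 8 rotations (rotation i = S[i:]+S[:i]):
  rot[0] = 3dabcdc$
  rot[1] = dabcdc$3
  rot[2] = abcdc$3d
  rot[3] = bcdc$3da
  rot[4] = cdc$3dab
  rot[5] = dc$3dabc
  rot[6] = c$3dabcd
  rot[7] = $3dabcdc
Sorted (with $ < everything):
  sorted[0] = $3dabcdc  (last char: 'c')
  sorted[1] = 3dabcdc$  (last char: '$')
  sorted[2] = abcdc$3d  (last char: 'd')
  sorted[3] = bcdc$3da  (last char: 'a')
  sorted[4] = c$3dabcd  (last char: 'd')
  sorted[5] = cdc$3dab  (last char: 'b')
  sorted[6] = dabcdc$3  (last char: '3')
  sorted[7] = dc$3dabc  (last char: 'c')
Last column: c$dadb3c
Original string S is at sorted index 1

Answer: c$dadb3c
1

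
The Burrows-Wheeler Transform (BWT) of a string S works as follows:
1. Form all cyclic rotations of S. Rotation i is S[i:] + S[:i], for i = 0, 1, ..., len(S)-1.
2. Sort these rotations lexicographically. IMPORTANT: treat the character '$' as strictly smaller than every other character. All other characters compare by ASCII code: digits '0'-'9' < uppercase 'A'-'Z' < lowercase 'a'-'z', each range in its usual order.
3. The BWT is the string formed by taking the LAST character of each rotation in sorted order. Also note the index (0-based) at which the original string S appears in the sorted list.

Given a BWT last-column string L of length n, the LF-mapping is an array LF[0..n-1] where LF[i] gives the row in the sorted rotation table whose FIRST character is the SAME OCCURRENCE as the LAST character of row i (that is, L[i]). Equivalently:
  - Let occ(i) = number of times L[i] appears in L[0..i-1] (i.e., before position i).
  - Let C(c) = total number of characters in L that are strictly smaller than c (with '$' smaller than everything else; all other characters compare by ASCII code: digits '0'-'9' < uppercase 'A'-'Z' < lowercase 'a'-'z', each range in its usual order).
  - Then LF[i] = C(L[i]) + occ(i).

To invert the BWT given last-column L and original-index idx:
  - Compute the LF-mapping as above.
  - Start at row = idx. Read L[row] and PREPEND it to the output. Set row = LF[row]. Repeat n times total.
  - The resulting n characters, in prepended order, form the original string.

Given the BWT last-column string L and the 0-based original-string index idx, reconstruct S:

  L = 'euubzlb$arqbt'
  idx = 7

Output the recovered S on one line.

Answer: quartzbubble$

Derivation:
LF mapping: 5 10 11 2 12 6 3 0 1 8 7 4 9
Walk LF starting at row 7, prepending L[row]:
  step 1: row=7, L[7]='$', prepend. Next row=LF[7]=0
  step 2: row=0, L[0]='e', prepend. Next row=LF[0]=5
  step 3: row=5, L[5]='l', prepend. Next row=LF[5]=6
  step 4: row=6, L[6]='b', prepend. Next row=LF[6]=3
  step 5: row=3, L[3]='b', prepend. Next row=LF[3]=2
  step 6: row=2, L[2]='u', prepend. Next row=LF[2]=11
  step 7: row=11, L[11]='b', prepend. Next row=LF[11]=4
  step 8: row=4, L[4]='z', prepend. Next row=LF[4]=12
  step 9: row=12, L[12]='t', prepend. Next row=LF[12]=9
  step 10: row=9, L[9]='r', prepend. Next row=LF[9]=8
  step 11: row=8, L[8]='a', prepend. Next row=LF[8]=1
  step 12: row=1, L[1]='u', prepend. Next row=LF[1]=10
  step 13: row=10, L[10]='q', prepend. Next row=LF[10]=7
Reversed output: quartzbubble$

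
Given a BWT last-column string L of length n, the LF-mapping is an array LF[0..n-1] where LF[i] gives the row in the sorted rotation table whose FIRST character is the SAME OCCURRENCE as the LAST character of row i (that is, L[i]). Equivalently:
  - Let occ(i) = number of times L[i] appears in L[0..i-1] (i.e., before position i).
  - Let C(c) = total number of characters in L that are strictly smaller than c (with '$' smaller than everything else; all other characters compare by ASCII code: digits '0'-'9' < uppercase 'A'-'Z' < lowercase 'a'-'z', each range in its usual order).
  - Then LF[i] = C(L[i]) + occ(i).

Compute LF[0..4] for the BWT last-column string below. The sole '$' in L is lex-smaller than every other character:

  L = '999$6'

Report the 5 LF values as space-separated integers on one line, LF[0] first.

Answer: 2 3 4 0 1

Derivation:
Char counts: '$':1, '6':1, '9':3
C (first-col start): C('$')=0, C('6')=1, C('9')=2
L[0]='9': occ=0, LF[0]=C('9')+0=2+0=2
L[1]='9': occ=1, LF[1]=C('9')+1=2+1=3
L[2]='9': occ=2, LF[2]=C('9')+2=2+2=4
L[3]='$': occ=0, LF[3]=C('$')+0=0+0=0
L[4]='6': occ=0, LF[4]=C('6')+0=1+0=1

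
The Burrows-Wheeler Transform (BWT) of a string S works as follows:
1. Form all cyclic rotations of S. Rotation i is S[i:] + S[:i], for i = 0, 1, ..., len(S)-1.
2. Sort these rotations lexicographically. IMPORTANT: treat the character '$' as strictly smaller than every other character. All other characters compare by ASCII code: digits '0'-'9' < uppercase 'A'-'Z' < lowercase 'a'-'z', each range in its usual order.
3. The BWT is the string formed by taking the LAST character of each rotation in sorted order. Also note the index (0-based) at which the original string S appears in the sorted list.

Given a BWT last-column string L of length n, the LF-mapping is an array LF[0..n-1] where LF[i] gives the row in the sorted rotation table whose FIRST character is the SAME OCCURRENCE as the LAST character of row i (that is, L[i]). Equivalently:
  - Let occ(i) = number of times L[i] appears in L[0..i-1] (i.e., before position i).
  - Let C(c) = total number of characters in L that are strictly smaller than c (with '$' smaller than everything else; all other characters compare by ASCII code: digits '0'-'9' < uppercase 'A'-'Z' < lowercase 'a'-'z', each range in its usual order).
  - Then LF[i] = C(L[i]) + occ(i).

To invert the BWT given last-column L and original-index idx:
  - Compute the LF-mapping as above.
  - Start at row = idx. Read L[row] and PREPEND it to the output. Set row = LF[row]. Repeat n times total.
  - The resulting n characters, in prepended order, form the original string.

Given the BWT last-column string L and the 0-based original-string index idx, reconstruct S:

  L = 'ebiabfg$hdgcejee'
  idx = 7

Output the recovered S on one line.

Answer: egfdejheibabcge$

Derivation:
LF mapping: 6 2 14 1 3 10 11 0 13 5 12 4 7 15 8 9
Walk LF starting at row 7, prepending L[row]:
  step 1: row=7, L[7]='$', prepend. Next row=LF[7]=0
  step 2: row=0, L[0]='e', prepend. Next row=LF[0]=6
  step 3: row=6, L[6]='g', prepend. Next row=LF[6]=11
  step 4: row=11, L[11]='c', prepend. Next row=LF[11]=4
  step 5: row=4, L[4]='b', prepend. Next row=LF[4]=3
  step 6: row=3, L[3]='a', prepend. Next row=LF[3]=1
  step 7: row=1, L[1]='b', prepend. Next row=LF[1]=2
  step 8: row=2, L[2]='i', prepend. Next row=LF[2]=14
  step 9: row=14, L[14]='e', prepend. Next row=LF[14]=8
  step 10: row=8, L[8]='h', prepend. Next row=LF[8]=13
  step 11: row=13, L[13]='j', prepend. Next row=LF[13]=15
  step 12: row=15, L[15]='e', prepend. Next row=LF[15]=9
  step 13: row=9, L[9]='d', prepend. Next row=LF[9]=5
  step 14: row=5, L[5]='f', prepend. Next row=LF[5]=10
  step 15: row=10, L[10]='g', prepend. Next row=LF[10]=12
  step 16: row=12, L[12]='e', prepend. Next row=LF[12]=7
Reversed output: egfdejheibabcge$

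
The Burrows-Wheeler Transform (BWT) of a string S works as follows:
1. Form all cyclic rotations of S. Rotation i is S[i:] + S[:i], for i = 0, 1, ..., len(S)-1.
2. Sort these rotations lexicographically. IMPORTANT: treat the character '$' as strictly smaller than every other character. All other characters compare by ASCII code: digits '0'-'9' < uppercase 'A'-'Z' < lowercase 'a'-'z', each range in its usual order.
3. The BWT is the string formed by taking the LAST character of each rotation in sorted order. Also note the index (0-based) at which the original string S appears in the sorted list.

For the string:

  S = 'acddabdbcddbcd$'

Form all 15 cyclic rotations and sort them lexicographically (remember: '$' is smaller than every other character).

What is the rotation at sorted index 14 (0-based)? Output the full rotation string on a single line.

All 15 rotations (rotation i = S[i:]+S[:i]):
  rot[0] = acddabdbcddbcd$
  rot[1] = cddabdbcddbcd$a
  rot[2] = ddabdbcddbcd$ac
  rot[3] = dabdbcddbcd$acd
  rot[4] = abdbcddbcd$acdd
  rot[5] = bdbcddbcd$acdda
  rot[6] = dbcddbcd$acddab
  rot[7] = bcddbcd$acddabd
  rot[8] = cddbcd$acddabdb
  rot[9] = ddbcd$acddabdbc
  rot[10] = dbcd$acddabdbcd
  rot[11] = bcd$acddabdbcdd
  rot[12] = cd$acddabdbcddb
  rot[13] = d$acddabdbcddbc
  rot[14] = $acddabdbcddbcd
Sorted (with $ < everything):
  sorted[0] = $acddabdbcddbcd
  sorted[1] = abdbcddbcd$acdd
  sorted[2] = acddabdbcddbcd$
  sorted[3] = bcd$acddabdbcdd
  sorted[4] = bcddbcd$acddabd
  sorted[5] = bdbcddbcd$acdda
  sorted[6] = cd$acddabdbcddb
  sorted[7] = cddabdbcddbcd$a
  sorted[8] = cddbcd$acddabdb
  sorted[9] = d$acddabdbcddbc
  sorted[10] = dabdbcddbcd$acd
  sorted[11] = dbcd$acddabdbcd
  sorted[12] = dbcddbcd$acddab
  sorted[13] = ddabdbcddbcd$ac
  sorted[14] = ddbcd$acddabdbc
sorted[14] = ddbcd$acddabdbc

Answer: ddbcd$acddabdbc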